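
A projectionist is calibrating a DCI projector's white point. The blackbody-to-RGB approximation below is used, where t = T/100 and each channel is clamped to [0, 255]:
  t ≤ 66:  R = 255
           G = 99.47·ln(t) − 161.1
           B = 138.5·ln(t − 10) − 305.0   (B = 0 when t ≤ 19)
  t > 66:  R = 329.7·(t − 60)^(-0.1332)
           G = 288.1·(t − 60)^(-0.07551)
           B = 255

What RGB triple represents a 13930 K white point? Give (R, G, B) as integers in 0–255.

(184, 207, 255)

t = 13930/100 = 139.3; the t > 66 branch applies.
R = 329.7·(139.3 − 60)^(-0.1332) = 329.7·79.3^(-0.1332) = 329.7·0.55849 = 184.135.
G = 288.1·(139.3 − 60)^(-0.07551) = 288.1·79.3^(-0.07551) = 288.1·0.71876 = 207.076.
B = 255 by definition for t > 66.
Rounded: (184, 207, 255).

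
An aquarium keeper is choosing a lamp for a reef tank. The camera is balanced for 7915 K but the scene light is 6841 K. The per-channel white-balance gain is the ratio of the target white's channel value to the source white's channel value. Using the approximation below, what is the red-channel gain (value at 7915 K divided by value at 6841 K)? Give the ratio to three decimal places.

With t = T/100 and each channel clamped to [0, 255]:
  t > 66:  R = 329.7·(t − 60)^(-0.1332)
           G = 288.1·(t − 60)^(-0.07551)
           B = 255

0.896

At 6841 K (t = 68.41):
  R = 329.7·(68.41 − 60)^(-0.1332) = 329.7·8.41^(-0.1332) = 329.7·0.75304 = 248.277.
At 7915 K (t = 79.15):
  R = 329.7·(79.15 − 60)^(-0.1332) = 329.7·19.15^(-0.1332) = 329.7·0.67486 = 222.502.
Gain = 222.502 / 248.277 = 0.8962 → 0.896.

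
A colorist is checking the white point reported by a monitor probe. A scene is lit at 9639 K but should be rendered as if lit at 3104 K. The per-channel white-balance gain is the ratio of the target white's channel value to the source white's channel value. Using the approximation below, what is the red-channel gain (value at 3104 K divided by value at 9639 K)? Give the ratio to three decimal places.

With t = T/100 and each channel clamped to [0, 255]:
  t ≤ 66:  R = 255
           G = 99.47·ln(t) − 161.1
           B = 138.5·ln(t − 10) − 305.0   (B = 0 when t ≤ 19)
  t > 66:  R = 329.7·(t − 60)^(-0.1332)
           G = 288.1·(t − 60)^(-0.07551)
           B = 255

1.248

At 9639 K (t = 96.39):
  R = 329.7·(96.39 − 60)^(-0.1332) = 329.7·36.39^(-0.1332) = 329.7·0.61955 = 204.266.
At 3104 K (t = 31.04):
  R = 255 by definition for t ≤ 66.
Gain = 255.000 / 204.266 = 1.2484 → 1.248.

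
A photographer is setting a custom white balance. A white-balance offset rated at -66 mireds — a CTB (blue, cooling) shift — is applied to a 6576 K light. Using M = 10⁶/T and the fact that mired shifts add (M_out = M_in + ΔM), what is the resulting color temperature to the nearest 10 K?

11620 K

M_in = 10⁶/6576 = 152.07 mireds.
M_out = 152.07 + (-66) = 86.07 mireds.
T_out = 10⁶/86.07 = 11618.7 K → 11620 K.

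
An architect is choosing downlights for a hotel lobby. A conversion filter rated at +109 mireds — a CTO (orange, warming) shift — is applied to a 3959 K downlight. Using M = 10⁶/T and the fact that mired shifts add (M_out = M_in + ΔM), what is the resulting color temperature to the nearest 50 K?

M_in = 10⁶/3959 = 252.59 mireds.
M_out = 252.59 + (+109) = 361.59 mireds.
T_out = 10⁶/361.59 = 2765.6 K → 2750 K.

2750 K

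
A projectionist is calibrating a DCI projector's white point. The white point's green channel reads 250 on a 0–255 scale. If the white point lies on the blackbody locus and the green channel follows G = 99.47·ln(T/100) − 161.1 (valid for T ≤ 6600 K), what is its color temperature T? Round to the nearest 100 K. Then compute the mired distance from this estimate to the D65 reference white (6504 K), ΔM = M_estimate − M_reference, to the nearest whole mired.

+8 mireds

ln t = (250 + 161.1) / 99.47 = 4.1329.
t = e^4.1329 = 62.359.
T = 100·t = 6236 K → 6200 K to the nearest 100 K.
M_estimate = 10⁶/6200 = 161.29; M_reference = 10⁶/6504 = 153.75.
ΔM = 161.29 − 153.75 = 7.54 → +8 mireds.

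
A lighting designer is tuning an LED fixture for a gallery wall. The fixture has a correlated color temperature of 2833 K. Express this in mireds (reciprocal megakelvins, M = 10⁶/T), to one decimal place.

M = 10⁶ / 2833 = 352.983 → 353.0 mireds.

353.0 mireds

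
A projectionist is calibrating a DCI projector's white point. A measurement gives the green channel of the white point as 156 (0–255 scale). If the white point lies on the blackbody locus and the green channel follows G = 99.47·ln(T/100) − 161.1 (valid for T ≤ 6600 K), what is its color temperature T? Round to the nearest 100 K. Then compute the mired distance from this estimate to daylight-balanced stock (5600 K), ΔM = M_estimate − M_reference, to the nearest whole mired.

ln t = (156 + 161.1) / 99.47 = 3.1879.
t = e^3.1879 = 24.237.
T = 100·t = 2424 K → 2400 K to the nearest 100 K.
M_estimate = 10⁶/2400 = 416.67; M_reference = 10⁶/5600 = 178.57.
ΔM = 416.67 − 178.57 = 238.10 → +238 mireds.

+238 mireds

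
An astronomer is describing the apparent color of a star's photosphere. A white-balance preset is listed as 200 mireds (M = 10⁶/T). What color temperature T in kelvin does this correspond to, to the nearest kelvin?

5000 K

T = 10⁶ / 200 = 5000.00 K → 5000 K.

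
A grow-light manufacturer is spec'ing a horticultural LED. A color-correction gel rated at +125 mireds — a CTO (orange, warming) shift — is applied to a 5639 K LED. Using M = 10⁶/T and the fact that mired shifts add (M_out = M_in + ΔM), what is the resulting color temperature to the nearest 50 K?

3300 K

M_in = 10⁶/5639 = 177.34 mireds.
M_out = 177.34 + (+125) = 302.34 mireds.
T_out = 10⁶/302.34 = 3307.6 K → 3300 K.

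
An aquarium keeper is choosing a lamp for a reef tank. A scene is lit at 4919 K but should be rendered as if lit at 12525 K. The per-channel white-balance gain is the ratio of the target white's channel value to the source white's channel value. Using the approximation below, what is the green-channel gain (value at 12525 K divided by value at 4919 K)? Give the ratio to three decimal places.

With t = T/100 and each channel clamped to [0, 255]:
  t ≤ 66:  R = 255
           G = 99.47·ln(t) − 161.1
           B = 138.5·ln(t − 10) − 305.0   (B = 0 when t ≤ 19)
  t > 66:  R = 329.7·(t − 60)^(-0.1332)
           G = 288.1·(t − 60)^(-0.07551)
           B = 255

At 4919 K (t = 49.19):
  G = 99.47·ln 49.19 − 161.1 = 99.47·3.8957 − 161.1 = 226.404.
At 12525 K (t = 125.25):
  G = 288.1·(125.25 − 60)^(-0.07551) = 288.1·65.25^(-0.07551) = 288.1·0.72943 = 210.148.
Gain = 210.148 / 226.404 = 0.9282 → 0.928.

0.928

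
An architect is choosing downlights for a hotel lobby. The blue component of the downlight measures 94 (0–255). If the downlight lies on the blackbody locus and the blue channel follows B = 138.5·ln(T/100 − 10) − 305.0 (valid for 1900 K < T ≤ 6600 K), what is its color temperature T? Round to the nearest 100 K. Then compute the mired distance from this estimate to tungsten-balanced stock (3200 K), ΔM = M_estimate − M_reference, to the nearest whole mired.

ln(t − 10) = (94 + 305.0) / 138.5 = 2.8809.
t − 10 = e^2.8809 = 17.830, so t = 27.830.
T = 100·t = 2783 K → 2800 K to the nearest 100 K.
M_estimate = 10⁶/2800 = 357.14; M_reference = 10⁶/3200 = 312.50.
ΔM = 357.14 − 312.50 = 44.64 → +45 mireds.

+45 mireds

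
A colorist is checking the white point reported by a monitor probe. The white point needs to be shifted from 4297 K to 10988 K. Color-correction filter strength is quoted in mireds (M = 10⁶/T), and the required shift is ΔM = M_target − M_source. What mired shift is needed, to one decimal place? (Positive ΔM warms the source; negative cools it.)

-141.7 mireds

M_source = 10⁶/4297 = 232.721; M_target = 10⁶/10988 = 91.008.
ΔM = 91.008 − 232.721 = -141.712 → -141.7 mireds, a cooling shift.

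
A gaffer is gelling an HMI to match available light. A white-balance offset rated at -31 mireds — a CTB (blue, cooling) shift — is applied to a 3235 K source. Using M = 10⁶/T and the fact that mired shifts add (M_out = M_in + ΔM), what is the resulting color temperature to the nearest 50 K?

M_in = 10⁶/3235 = 309.12 mireds.
M_out = 309.12 + (-31) = 278.12 mireds.
T_out = 10⁶/278.12 = 3595.6 K → 3600 K.

3600 K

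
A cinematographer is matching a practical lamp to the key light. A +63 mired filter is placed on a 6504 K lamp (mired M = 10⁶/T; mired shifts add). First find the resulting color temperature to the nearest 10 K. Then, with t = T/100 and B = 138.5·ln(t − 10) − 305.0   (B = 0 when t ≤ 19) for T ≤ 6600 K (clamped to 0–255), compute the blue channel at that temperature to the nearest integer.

M_in = 10⁶/6504 = 153.75; M_out = 153.75 + (+63) = 216.75.
T_out = 10⁶/216.75 = 4613.6 K → 4610 K; t = 46.1.
B = 138.5·ln(46.1 − 10) − 305.0 = 138.5·ln 36.1 − 305.0 = 138.5·3.5863 − 305.0 = 191.702.
Rounded: 192.

192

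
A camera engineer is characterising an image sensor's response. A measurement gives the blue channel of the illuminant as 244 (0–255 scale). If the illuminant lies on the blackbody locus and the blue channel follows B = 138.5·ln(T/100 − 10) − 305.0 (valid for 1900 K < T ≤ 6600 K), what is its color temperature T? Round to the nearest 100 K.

ln(t − 10) = (244 + 305.0) / 138.5 = 3.9639.
t − 10 = e^3.9639 = 52.662, so t = 62.662.
T = 100·t = 6266 K → 6300 K to the nearest 100 K.

6300 K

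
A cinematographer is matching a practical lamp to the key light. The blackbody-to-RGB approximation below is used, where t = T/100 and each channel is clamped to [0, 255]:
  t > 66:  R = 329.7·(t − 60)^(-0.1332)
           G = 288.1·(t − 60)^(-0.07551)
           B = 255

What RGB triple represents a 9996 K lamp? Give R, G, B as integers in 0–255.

R=202, G=218, B=255

t = 9996/100 = 99.96; the t > 66 branch applies.
R = 329.7·(99.96 − 60)^(-0.1332) = 329.7·39.96^(-0.1332) = 329.7·0.61188 = 201.736.
G = 288.1·(99.96 − 60)^(-0.07551) = 288.1·39.96^(-0.07551) = 288.1·0.75694 = 218.074.
B = 255 by definition for t > 66.
Rounded: (202, 218, 255).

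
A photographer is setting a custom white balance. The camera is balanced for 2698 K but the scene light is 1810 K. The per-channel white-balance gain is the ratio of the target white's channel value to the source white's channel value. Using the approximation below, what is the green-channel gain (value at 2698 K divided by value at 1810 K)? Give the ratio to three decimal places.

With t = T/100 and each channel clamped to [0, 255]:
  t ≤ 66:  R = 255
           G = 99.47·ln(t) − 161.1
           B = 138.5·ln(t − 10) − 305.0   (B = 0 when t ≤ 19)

At 1810 K (t = 18.1):
  G = 99.47·ln 18.1 − 161.1 = 99.47·2.8959 − 161.1 = 126.956.
At 2698 K (t = 26.98):
  G = 99.47·ln 26.98 − 161.1 = 99.47·3.2951 − 161.1 = 166.663.
Gain = 166.663 / 126.956 = 1.3128 → 1.313.

1.313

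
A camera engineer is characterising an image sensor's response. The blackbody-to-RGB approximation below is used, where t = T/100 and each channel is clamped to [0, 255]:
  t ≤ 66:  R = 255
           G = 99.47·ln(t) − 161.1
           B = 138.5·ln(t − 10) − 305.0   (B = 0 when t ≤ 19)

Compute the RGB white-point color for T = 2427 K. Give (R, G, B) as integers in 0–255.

(255, 156, 63)

t = 2427/100 = 24.27; the t ≤ 66 branch applies.
R = 255 by definition for t ≤ 66.
G = 99.47·ln 24.27 − 161.1 = 99.47·3.1892 − 161.1 = 156.134.
B = 138.5·ln(24.27 − 10) − 305.0 = 138.5·ln 14.27 − 305.0 = 138.5·2.6582 − 305.0 = 63.155.
Rounded: (255, 156, 63).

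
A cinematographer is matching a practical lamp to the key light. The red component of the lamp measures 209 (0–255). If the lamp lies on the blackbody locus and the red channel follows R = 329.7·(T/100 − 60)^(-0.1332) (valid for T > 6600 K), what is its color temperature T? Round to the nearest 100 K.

9100 K

(t − 60)^(-0.1332) = 209/329.7 = 0.63391.
t − 60 = 0.63391^(1/-0.1332) = 0.63391^(-7.508) = 30.639, so t = 90.639.
T = 100·t = 9064 K → 9100 K to the nearest 100 K.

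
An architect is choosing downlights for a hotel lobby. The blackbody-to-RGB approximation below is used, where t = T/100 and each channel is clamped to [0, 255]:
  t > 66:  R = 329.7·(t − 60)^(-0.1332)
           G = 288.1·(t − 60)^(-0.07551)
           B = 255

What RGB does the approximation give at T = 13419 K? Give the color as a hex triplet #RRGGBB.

#BAD0FF

t = 13419/100 = 134.19; the t > 66 branch applies.
R = 329.7·(134.19 − 60)^(-0.1332) = 329.7·74.19^(-0.1332) = 329.7·0.56347 = 185.776.
G = 288.1·(134.19 − 60)^(-0.07551) = 288.1·74.19^(-0.07551) = 288.1·0.72239 = 208.120.
B = 255 by definition for t > 66.
Rounded: (186, 208, 255).
In hex: #BAD0FF.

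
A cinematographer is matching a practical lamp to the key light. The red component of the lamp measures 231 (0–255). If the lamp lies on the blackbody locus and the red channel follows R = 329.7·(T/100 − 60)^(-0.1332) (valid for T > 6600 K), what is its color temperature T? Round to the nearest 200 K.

(t − 60)^(-0.1332) = 231/329.7 = 0.70064.
t − 60 = 0.70064^(1/-0.1332) = 0.70064^(-7.508) = 14.453, so t = 74.453.
T = 100·t = 7445 K → 7400 K to the nearest 200 K.

7400 K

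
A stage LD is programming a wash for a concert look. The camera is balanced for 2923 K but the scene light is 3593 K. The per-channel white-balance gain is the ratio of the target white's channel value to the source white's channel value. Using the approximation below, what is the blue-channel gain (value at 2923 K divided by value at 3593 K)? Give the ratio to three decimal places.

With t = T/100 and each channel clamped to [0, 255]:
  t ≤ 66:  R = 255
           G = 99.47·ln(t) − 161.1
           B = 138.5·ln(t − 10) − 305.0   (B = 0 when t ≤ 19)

At 3593 K (t = 35.93):
  B = 138.5·ln(35.93 − 10) − 305.0 = 138.5·ln 25.93 − 305.0 = 138.5·3.2554 − 305.0 = 145.873.
At 2923 K (t = 29.23):
  B = 138.5·ln(29.23 − 10) − 305.0 = 138.5·ln 19.23 − 305.0 = 138.5·2.9565 − 305.0 = 104.471.
Gain = 104.471 / 145.873 = 0.7162 → 0.716.

0.716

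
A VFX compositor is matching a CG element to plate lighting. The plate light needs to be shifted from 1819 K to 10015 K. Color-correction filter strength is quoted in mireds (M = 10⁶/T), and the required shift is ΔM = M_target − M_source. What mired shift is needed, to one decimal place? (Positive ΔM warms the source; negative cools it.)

M_source = 10⁶/1819 = 549.753; M_target = 10⁶/10015 = 99.850.
ΔM = 99.850 − 549.753 = -449.902 → -449.9 mireds, a cooling shift.

-449.9 mireds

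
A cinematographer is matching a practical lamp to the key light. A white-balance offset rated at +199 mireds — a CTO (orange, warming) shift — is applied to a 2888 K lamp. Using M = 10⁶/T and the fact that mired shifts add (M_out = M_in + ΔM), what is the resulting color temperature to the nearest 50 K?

M_in = 10⁶/2888 = 346.26 mireds.
M_out = 346.26 + (+199) = 545.26 mireds.
T_out = 10⁶/545.26 = 1834.0 K → 1850 K.

1850 K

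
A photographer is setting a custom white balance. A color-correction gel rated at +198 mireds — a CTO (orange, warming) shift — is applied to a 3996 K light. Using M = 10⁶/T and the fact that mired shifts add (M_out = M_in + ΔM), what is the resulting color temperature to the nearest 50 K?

M_in = 10⁶/3996 = 250.25 mireds.
M_out = 250.25 + (+198) = 448.25 mireds.
T_out = 10⁶/448.25 = 2230.9 K → 2250 K.

2250 K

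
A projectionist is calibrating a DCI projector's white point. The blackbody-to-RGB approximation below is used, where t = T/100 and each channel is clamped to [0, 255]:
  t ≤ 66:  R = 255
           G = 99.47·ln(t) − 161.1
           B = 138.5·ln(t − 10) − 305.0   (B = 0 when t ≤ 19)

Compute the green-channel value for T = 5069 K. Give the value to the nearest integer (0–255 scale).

t = 5069/100 = 50.69; the t ≤ 66 branch applies.
G = 99.47·ln 50.69 − 161.1 = 99.47·3.9257 − 161.1 = 229.392.
Rounded: 229.

229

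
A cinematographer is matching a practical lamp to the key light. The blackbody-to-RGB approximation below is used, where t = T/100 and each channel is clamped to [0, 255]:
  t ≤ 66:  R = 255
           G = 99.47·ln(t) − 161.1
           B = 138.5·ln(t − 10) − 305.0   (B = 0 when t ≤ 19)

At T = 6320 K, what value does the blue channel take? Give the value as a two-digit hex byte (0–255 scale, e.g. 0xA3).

0xF5

t = 6320/100 = 63.2; the t ≤ 66 branch applies.
B = 138.5·ln(63.2 − 10) − 305.0 = 138.5·ln 53.2 − 305.0 = 138.5·3.9741 − 305.0 = 245.407.
Rounded: 245; in hex, 0xF5.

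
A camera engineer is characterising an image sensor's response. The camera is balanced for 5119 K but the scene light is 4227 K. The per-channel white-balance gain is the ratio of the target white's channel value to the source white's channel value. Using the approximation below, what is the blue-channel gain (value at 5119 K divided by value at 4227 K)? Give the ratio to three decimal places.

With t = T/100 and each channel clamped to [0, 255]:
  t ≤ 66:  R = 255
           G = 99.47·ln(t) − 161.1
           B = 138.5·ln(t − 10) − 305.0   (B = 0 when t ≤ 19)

1.192

At 4227 K (t = 42.27):
  B = 138.5·ln(42.27 − 10) − 305.0 = 138.5·ln 32.27 − 305.0 = 138.5·3.4741 − 305.0 = 176.168.
At 5119 K (t = 51.19):
  B = 138.5·ln(51.19 − 10) − 305.0 = 138.5·ln 41.19 − 305.0 = 138.5·3.7182 − 305.0 = 209.970.
Gain = 209.970 / 176.168 = 1.1919 → 1.192.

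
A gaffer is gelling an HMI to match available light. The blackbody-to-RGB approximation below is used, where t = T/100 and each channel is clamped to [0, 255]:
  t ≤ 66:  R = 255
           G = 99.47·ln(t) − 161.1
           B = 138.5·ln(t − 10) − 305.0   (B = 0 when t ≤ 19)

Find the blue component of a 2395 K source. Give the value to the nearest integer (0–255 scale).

60

t = 2395/100 = 23.95; the t ≤ 66 branch applies.
B = 138.5·ln(23.95 − 10) − 305.0 = 138.5·ln 13.95 − 305.0 = 138.5·2.6355 − 305.0 = 60.014.
Rounded: 60.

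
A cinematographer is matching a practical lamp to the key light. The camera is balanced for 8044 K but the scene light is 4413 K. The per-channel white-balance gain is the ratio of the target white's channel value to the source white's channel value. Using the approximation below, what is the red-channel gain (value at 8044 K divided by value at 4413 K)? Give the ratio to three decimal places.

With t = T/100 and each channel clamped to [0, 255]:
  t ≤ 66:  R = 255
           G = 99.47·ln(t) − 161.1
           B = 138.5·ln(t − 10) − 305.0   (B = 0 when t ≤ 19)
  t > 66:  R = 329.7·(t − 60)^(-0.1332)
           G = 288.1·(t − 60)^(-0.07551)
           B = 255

At 4413 K (t = 44.13):
  R = 255 by definition for t ≤ 66.
At 8044 K (t = 80.44):
  R = 329.7·(80.44 − 60)^(-0.1332) = 329.7·20.44^(-0.1332) = 329.7·0.66903 = 220.578.
Gain = 220.578 / 255.000 = 0.8650 → 0.865.

0.865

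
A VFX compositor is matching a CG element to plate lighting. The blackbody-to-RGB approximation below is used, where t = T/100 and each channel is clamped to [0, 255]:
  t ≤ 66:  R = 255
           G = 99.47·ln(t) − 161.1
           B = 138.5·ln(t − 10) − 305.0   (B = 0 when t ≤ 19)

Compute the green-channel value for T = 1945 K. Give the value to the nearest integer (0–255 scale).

134

t = 1945/100 = 19.45; the t ≤ 66 branch applies.
G = 99.47·ln 19.45 − 161.1 = 99.47·2.9678 − 161.1 = 134.112.
Rounded: 134.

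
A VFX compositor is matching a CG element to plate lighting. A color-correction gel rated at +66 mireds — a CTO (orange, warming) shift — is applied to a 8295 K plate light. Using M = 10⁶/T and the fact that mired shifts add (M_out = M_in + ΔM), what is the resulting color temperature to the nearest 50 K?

M_in = 10⁶/8295 = 120.55 mireds.
M_out = 120.55 + (+66) = 186.55 mireds.
T_out = 10⁶/186.55 = 5360.4 K → 5350 K.

5350 K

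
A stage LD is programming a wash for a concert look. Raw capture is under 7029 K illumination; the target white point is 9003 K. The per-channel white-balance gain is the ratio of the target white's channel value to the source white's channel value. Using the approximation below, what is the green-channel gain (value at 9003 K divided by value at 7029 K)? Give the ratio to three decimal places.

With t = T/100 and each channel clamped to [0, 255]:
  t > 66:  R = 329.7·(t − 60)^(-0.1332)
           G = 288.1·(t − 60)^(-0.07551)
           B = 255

At 7029 K (t = 70.29):
  G = 288.1·(70.29 − 60)^(-0.07551) = 288.1·10.29^(-0.07551) = 288.1·0.83860 = 241.599.
At 9003 K (t = 90.03):
  G = 288.1·(90.03 − 60)^(-0.07551) = 288.1·30.03^(-0.07551) = 288.1·0.77345 = 222.830.
Gain = 222.830 / 241.599 = 0.9223 → 0.922.

0.922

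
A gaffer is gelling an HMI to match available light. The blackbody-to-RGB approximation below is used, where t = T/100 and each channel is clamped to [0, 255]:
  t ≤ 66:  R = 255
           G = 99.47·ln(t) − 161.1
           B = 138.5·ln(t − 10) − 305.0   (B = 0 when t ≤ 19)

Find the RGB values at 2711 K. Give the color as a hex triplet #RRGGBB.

#FFA758

t = 2711/100 = 27.11; the t ≤ 66 branch applies.
R = 255 by definition for t ≤ 66.
G = 99.47·ln 27.11 − 161.1 = 99.47·3.2999 − 161.1 = 167.141.
B = 138.5·ln(27.11 − 10) − 305.0 = 138.5·ln 17.11 − 305.0 = 138.5·2.8397 − 305.0 = 88.293.
Rounded: (255, 167, 88).
In hex: #FFA758.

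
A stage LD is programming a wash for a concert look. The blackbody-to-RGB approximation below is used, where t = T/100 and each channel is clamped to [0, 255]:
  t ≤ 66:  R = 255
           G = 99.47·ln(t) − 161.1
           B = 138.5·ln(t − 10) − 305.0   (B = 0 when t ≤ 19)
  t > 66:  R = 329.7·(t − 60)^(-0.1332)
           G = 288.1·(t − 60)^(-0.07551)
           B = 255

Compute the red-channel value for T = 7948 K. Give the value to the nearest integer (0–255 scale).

222

t = 7948/100 = 79.48; the t > 66 branch applies.
R = 329.7·(79.48 − 60)^(-0.1332) = 329.7·19.48^(-0.1332) = 329.7·0.67333 = 221.996.
Rounded: 222.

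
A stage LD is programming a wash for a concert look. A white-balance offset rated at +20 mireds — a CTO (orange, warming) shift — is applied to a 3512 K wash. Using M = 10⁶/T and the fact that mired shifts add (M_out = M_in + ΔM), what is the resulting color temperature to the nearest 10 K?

M_in = 10⁶/3512 = 284.74 mireds.
M_out = 284.74 + (+20) = 304.74 mireds.
T_out = 10⁶/304.74 = 3281.5 K → 3280 K.

3280 K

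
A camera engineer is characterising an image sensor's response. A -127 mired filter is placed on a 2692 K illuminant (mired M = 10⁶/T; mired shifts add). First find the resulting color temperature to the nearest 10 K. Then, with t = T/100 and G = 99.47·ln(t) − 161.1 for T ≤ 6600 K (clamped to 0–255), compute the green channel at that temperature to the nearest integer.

M_in = 10⁶/2692 = 371.47; M_out = 371.47 + (-127) = 244.47.
T_out = 10⁶/244.47 = 4090.5 K → 4090 K; t = 40.9.
G = 99.47·ln 40.9 − 161.1 = 99.47·3.7111 − 161.1 = 208.046.
Rounded: 208.

208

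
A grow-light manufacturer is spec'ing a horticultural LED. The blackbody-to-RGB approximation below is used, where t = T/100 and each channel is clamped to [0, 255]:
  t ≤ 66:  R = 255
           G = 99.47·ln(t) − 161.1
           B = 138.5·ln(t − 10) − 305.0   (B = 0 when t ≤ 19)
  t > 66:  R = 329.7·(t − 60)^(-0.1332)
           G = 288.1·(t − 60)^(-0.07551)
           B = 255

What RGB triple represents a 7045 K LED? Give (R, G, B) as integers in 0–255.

(241, 241, 255)

t = 7045/100 = 70.45; the t > 66 branch applies.
R = 329.7·(70.45 − 60)^(-0.1332) = 329.7·10.45^(-0.1332) = 329.7·0.73157 = 241.197.
G = 288.1·(70.45 − 60)^(-0.07551) = 288.1·10.45^(-0.07551) = 288.1·0.83762 = 241.318.
B = 255 by definition for t > 66.
Rounded: (241, 241, 255).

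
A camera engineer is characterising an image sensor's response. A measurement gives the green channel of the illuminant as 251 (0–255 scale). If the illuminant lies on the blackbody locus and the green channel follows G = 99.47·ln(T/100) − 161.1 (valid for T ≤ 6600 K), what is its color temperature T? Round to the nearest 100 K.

6300 K

ln t = (251 + 161.1) / 99.47 = 4.1430.
t = e^4.1430 = 62.989.
T = 100·t = 6299 K → 6300 K to the nearest 100 K.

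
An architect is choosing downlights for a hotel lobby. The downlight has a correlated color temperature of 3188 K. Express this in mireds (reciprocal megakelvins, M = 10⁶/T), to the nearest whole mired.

314 mireds

M = 10⁶ / 3188 = 313.676 → 314 mireds.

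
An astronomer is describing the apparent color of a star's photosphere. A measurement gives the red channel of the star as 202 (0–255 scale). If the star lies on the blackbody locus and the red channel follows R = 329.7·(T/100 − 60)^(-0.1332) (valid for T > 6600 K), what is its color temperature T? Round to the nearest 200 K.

(t − 60)^(-0.1332) = 202/329.7 = 0.61268.
t − 60 = 0.61268^(1/-0.1332) = 0.61268^(-7.508) = 39.569, so t = 99.569.
T = 100·t = 9957 K → 10000 K to the nearest 200 K.

10000 K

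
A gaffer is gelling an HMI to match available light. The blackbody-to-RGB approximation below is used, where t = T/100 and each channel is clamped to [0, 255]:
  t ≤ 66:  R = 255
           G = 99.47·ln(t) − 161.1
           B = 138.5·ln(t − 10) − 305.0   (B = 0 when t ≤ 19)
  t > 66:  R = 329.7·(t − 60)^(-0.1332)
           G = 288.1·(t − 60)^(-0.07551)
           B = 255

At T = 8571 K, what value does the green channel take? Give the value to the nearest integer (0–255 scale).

t = 8571/100 = 85.71; the t > 66 branch applies.
G = 288.1·(85.71 − 60)^(-0.07551) = 288.1·25.71^(-0.07551) = 288.1·0.78257 = 225.458.
Rounded: 225.

225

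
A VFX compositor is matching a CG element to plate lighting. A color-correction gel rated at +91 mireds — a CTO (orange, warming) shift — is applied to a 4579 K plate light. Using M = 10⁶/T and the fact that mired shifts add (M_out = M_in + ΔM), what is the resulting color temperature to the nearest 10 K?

M_in = 10⁶/4579 = 218.39 mireds.
M_out = 218.39 + (+91) = 309.39 mireds.
T_out = 10⁶/309.39 = 3232.2 K → 3230 K.

3230 K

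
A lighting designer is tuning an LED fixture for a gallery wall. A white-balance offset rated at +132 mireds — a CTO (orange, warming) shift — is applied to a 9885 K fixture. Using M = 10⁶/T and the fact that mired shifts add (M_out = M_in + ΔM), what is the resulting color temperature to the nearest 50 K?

M_in = 10⁶/9885 = 101.16 mireds.
M_out = 101.16 + (+132) = 233.16 mireds.
T_out = 10⁶/233.16 = 4288.8 K → 4300 K.

4300 K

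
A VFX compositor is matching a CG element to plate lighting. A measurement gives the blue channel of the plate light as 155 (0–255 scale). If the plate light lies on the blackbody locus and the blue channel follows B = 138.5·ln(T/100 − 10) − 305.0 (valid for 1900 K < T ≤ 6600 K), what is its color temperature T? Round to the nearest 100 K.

ln(t − 10) = (155 + 305.0) / 138.5 = 3.3213.
t − 10 = e^3.3213 = 27.696, so t = 37.696.
T = 100·t = 3770 K → 3800 K to the nearest 100 K.

3800 K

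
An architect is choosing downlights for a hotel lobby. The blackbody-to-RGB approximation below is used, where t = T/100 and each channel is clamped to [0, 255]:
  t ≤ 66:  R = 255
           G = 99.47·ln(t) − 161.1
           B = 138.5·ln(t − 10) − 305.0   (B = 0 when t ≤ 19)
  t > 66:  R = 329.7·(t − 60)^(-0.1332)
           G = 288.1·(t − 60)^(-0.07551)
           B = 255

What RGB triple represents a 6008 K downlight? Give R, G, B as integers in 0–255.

t = 6008/100 = 60.08; the t ≤ 66 branch applies.
R = 255 by definition for t ≤ 66.
G = 99.47·ln 60.08 − 161.1 = 99.47·4.0957 − 161.1 = 246.297.
B = 138.5·ln(60.08 − 10) − 305.0 = 138.5·ln 50.08 − 305.0 = 138.5·3.9136 − 305.0 = 237.037.
Rounded: (255, 246, 237).

R=255, G=246, B=237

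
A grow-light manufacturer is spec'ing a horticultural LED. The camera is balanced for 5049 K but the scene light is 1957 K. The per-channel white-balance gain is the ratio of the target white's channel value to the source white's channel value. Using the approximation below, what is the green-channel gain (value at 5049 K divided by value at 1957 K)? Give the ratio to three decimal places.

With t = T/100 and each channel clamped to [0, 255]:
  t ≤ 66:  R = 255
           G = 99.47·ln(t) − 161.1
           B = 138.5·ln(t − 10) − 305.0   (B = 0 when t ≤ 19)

1.700

At 1957 K (t = 19.57):
  G = 99.47·ln 19.57 − 161.1 = 99.47·2.9740 − 161.1 = 134.724.
At 5049 K (t = 50.49):
  G = 99.47·ln 50.49 − 161.1 = 99.47·3.9218 − 161.1 = 228.999.
Gain = 228.999 / 134.724 = 1.6998 → 1.700.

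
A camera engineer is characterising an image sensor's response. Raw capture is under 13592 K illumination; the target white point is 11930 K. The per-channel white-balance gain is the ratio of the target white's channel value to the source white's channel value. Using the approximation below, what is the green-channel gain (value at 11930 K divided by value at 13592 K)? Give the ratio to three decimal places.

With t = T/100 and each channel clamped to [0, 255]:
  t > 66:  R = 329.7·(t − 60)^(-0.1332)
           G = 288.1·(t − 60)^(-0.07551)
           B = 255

At 13592 K (t = 135.92):
  G = 288.1·(135.92 − 60)^(-0.07551) = 288.1·75.92^(-0.07551) = 288.1·0.72113 = 207.758.
At 11930 K (t = 119.3):
  G = 288.1·(119.3 − 60)^(-0.07551) = 288.1·59.3^(-0.07551) = 288.1·0.73471 = 211.670.
Gain = 211.670 / 207.758 = 1.0188 → 1.019.

1.019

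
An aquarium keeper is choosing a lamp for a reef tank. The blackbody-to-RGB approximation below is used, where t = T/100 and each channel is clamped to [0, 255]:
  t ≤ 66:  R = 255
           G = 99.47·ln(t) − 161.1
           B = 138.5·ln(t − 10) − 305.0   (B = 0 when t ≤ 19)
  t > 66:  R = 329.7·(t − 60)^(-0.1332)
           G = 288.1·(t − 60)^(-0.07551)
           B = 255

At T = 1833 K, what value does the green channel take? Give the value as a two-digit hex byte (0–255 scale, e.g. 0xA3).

0x80

t = 1833/100 = 18.33; the t ≤ 66 branch applies.
G = 99.47·ln 18.33 − 161.1 = 99.47·2.9085 − 161.1 = 128.212.
Rounded: 128; in hex, 0x80.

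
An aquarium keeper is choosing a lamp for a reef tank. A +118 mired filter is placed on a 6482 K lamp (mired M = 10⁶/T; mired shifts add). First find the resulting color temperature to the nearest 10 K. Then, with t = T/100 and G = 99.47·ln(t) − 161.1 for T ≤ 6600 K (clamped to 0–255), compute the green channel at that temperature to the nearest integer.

197

M_in = 10⁶/6482 = 154.27; M_out = 154.27 + (+118) = 272.27.
T_out = 10⁶/272.27 = 3672.8 K → 3670 K; t = 36.7.
G = 99.47·ln 36.7 − 161.1 = 99.47·3.6028 − 161.1 = 197.268.
Rounded: 197.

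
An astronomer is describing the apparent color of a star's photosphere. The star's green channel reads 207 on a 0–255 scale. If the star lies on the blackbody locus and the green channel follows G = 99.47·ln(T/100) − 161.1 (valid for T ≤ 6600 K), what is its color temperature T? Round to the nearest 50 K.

4050 K

ln t = (207 + 161.1) / 99.47 = 3.7006.
t = e^3.7006 = 40.472.
T = 100·t = 4047 K → 4050 K to the nearest 50 K.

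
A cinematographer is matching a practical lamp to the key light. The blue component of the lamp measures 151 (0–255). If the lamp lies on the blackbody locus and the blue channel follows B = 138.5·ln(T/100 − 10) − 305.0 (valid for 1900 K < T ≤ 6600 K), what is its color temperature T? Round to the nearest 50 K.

3700 K

ln(t − 10) = (151 + 305.0) / 138.5 = 3.2924.
t − 10 = e^3.2924 = 26.908, so t = 36.908.
T = 100·t = 3691 K → 3700 K to the nearest 50 K.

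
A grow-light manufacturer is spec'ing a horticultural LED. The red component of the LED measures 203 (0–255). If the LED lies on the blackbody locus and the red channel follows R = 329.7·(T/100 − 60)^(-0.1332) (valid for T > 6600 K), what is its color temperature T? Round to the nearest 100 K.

(t − 60)^(-0.1332) = 203/329.7 = 0.61571.
t − 60 = 0.61571^(1/-0.1332) = 0.61571^(-7.508) = 38.129, so t = 98.129.
T = 100·t = 9813 K → 9800 K to the nearest 100 K.

9800 K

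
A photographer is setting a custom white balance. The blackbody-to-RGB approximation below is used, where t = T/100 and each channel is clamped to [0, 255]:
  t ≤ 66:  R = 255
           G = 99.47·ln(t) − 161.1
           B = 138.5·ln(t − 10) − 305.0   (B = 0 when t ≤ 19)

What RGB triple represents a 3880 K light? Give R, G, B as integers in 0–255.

t = 3880/100 = 38.8; the t ≤ 66 branch applies.
R = 255 by definition for t ≤ 66.
G = 99.47·ln 38.8 − 161.1 = 99.47·3.6584 − 161.1 = 202.803.
B = 138.5·ln(38.8 − 10) − 305.0 = 138.5·ln 28.8 − 305.0 = 138.5·3.3604 − 305.0 = 160.412.
Rounded: (255, 203, 160).

R=255, G=203, B=160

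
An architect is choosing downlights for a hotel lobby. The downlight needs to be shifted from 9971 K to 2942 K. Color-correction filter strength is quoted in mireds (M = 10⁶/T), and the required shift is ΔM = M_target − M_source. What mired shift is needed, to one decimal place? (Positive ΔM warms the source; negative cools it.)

+239.6 mireds

M_source = 10⁶/9971 = 100.291; M_target = 10⁶/2942 = 339.905.
ΔM = 339.905 − 100.291 = 239.614 → +239.6 mireds, a warming shift.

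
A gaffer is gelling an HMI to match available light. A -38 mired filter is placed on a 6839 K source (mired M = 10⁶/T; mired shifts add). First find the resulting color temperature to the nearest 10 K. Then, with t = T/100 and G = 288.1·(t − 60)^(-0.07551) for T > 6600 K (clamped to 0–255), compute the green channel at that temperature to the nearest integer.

222

M_in = 10⁶/6839 = 146.22; M_out = 146.22 + (-38) = 108.22.
T_out = 10⁶/108.22 = 9240.4 K → 9240 K; t = 92.4.
G = 288.1·(92.4 − 60)^(-0.07551) = 288.1·32.4^(-0.07551) = 288.1·0.76902 = 221.555.
Rounded: 222.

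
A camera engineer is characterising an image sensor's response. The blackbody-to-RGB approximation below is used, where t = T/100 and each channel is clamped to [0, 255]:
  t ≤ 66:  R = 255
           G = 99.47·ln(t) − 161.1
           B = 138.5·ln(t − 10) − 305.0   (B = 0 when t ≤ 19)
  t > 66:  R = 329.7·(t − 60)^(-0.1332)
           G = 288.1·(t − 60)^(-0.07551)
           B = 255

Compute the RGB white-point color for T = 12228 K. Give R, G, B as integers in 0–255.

t = 12228/100 = 122.28; the t > 66 branch applies.
R = 329.7·(122.28 − 60)^(-0.1332) = 329.7·62.28^(-0.1332) = 329.7·0.57676 = 190.157.
G = 288.1·(122.28 − 60)^(-0.07551) = 288.1·62.28^(-0.07551) = 288.1·0.73200 = 210.888.
B = 255 by definition for t > 66.
Rounded: (190, 211, 255).

R=190, G=211, B=255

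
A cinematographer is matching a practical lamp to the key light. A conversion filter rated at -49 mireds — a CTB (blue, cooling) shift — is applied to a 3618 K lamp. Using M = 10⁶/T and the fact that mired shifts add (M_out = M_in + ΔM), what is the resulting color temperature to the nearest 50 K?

M_in = 10⁶/3618 = 276.40 mireds.
M_out = 276.40 + (-49) = 227.40 mireds.
T_out = 10⁶/227.40 = 4397.6 K → 4400 K.

4400 K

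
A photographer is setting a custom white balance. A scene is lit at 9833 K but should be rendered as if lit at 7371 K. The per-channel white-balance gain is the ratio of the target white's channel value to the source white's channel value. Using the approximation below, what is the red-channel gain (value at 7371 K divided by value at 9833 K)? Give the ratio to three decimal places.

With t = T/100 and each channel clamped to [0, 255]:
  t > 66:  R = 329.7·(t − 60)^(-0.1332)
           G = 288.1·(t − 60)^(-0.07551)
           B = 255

At 9833 K (t = 98.33):
  R = 329.7·(98.33 − 60)^(-0.1332) = 329.7·38.33^(-0.1332) = 329.7·0.61528 = 202.858.
At 7371 K (t = 73.71):
  R = 329.7·(73.71 − 60)^(-0.1332) = 329.7·13.71^(-0.1332) = 329.7·0.70558 = 232.630.
Gain = 232.630 / 202.858 = 1.1468 → 1.147.

1.147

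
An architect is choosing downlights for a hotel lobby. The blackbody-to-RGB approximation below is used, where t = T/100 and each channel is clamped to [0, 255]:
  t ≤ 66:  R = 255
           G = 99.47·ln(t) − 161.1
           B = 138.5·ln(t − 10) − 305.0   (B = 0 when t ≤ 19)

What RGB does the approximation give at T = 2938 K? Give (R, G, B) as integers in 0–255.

t = 2938/100 = 29.38; the t ≤ 66 branch applies.
R = 255 by definition for t ≤ 66.
G = 99.47·ln 29.38 − 161.1 = 99.47·3.3803 − 161.1 = 175.140.
B = 138.5·ln(29.38 − 10) − 305.0 = 138.5·ln 19.38 − 305.0 = 138.5·2.9642 − 305.0 = 105.547.
Rounded: (255, 175, 106).

(255, 175, 106)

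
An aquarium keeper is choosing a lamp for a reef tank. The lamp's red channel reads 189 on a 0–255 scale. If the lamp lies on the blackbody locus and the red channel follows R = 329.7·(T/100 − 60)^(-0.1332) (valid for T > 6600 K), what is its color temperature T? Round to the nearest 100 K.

12500 K

(t − 60)^(-0.1332) = 189/329.7 = 0.57325.
t − 60 = 0.57325^(1/-0.1332) = 0.57325^(-7.508) = 65.199, so t = 125.199.
T = 100·t = 12520 K → 12500 K to the nearest 100 K.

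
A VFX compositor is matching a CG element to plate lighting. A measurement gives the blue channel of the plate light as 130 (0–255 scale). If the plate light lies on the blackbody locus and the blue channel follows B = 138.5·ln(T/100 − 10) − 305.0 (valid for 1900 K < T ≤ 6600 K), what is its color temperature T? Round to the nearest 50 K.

ln(t − 10) = (130 + 305.0) / 138.5 = 3.1408.
t − 10 = e^3.1408 = 23.122, so t = 33.122.
T = 100·t = 3312 K → 3300 K to the nearest 50 K.

3300 K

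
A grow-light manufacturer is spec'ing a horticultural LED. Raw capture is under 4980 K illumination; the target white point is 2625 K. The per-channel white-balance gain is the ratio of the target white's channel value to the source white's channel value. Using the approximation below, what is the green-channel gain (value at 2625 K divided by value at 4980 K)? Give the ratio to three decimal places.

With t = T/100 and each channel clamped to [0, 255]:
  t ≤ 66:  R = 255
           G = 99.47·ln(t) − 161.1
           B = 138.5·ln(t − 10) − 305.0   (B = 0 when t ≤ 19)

0.720

At 4980 K (t = 49.8):
  G = 99.47·ln 49.8 − 161.1 = 99.47·3.9080 − 161.1 = 227.630.
At 2625 K (t = 26.25):
  G = 99.47·ln 26.25 − 161.1 = 99.47·3.2677 − 161.1 = 163.935.
Gain = 163.935 / 227.630 = 0.7202 → 0.720.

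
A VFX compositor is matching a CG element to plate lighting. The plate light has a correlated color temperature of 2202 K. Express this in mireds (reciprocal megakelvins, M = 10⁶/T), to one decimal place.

M = 10⁶ / 2202 = 454.133 → 454.1 mireds.

454.1 mireds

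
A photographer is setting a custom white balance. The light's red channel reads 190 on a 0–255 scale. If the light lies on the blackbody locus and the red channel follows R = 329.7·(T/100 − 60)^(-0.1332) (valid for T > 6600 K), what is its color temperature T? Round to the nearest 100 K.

12300 K

(t − 60)^(-0.1332) = 190/329.7 = 0.57628.
t − 60 = 0.57628^(1/-0.1332) = 0.57628^(-7.508) = 62.667, so t = 122.667.
T = 100·t = 12267 K → 12300 K to the nearest 100 K.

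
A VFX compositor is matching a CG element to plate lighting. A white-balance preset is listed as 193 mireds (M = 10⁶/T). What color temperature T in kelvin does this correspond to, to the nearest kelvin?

5181 K

T = 10⁶ / 193 = 5181.35 K → 5181 K.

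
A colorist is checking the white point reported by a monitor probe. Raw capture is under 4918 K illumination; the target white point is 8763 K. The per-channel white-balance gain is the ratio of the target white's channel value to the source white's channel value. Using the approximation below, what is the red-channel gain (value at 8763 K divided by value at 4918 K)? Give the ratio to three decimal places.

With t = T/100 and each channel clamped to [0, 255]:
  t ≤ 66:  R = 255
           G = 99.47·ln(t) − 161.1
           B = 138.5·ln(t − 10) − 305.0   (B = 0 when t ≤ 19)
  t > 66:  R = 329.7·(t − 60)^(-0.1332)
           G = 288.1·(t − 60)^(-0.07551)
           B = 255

At 4918 K (t = 49.18):
  R = 255 by definition for t ≤ 66.
At 8763 K (t = 87.63):
  R = 329.7·(87.63 − 60)^(-0.1332) = 329.7·27.63^(-0.1332) = 329.7·0.64270 = 211.898.
Gain = 211.898 / 255.000 = 0.8310 → 0.831.

0.831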